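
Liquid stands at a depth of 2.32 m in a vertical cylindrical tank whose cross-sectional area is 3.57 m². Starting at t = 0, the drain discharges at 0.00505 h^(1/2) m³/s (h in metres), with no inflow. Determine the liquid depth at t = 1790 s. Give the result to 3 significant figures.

0.0661 m

A dh/dt = −Q_out = −0.00505 √h.
Separate and integrate: 2(√h − √h₀) = −(0.00505/A) t.
√h = √2.32 − 0.00505·1790/(2·3.57) = 1.5232 − 1.2660 = 0.25712.
h = 0.25712² = 0.066110 m.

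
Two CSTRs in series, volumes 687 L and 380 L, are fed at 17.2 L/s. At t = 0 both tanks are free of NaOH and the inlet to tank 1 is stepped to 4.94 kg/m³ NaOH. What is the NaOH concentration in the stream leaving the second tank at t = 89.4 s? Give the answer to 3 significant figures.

3.87 kg/m³

Time constants: τᵢ = Vᵢ/Q for each well-mixed tank.
τ₁ = 687/17.2 = 39.942 s; τ₂ = 380/17.2 = 22.093 s.
Tank 1: C₁ = C_in(1 − e^(−t/τ₁)). Tank 2 (τ₁ ≠ τ₂): C₂ = C_in[1 − (τ₁ e^(−t/τ₁) − τ₂ e^(−t/τ₂))/(τ₁ − τ₂)].
At t = 89.4: e^(−t/τ₁) = 0.10664, e^(−t/τ₂) = 0.017483.
C₂ = 4.94·[1 − (39.942·0.10664 − 22.093·0.017483)/(17.849)] = 4.94·0.78299 = 3.8680 kg/m³.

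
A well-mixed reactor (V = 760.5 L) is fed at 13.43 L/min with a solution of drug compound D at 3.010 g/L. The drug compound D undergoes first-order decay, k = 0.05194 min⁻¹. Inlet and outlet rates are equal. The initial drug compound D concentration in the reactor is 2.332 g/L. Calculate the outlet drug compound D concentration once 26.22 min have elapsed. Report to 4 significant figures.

V dC/dt = Q(C_in − C) − k V C.
This is linear with rate a = Q/V + k = 0.0695994 min⁻¹.
C_ss = Q C_in/(Q + kV) = 0.763726 g/L; C(t) = C_ss + (C₀ − C_ss) e^(−a t).
C(26.22) = 0.763726 + (1.56827)·e^(−0.0695994·26.22) = 0.763726 + (1.56827)·0.161234 = 1.01659 g/L.

1.017 g/L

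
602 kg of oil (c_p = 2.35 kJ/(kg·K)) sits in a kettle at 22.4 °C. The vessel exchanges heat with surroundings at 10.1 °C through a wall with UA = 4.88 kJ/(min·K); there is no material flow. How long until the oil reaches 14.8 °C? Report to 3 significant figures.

279 min

First-law balance (no shaft work): M c_p dT/dt = −UA(T − T_amb).
τ = M c_p/UA = 289.90 min; T_ss = T_amb = 10.100 °C.
T(t) = T_ss + (T₀ − T_ss)e^(−t/τ); set T = 14.8:
t = −τ ln[(T − T_ss)/(T₀ − T_ss)] = −289.90 · ln(0.38211) = 278.89 min.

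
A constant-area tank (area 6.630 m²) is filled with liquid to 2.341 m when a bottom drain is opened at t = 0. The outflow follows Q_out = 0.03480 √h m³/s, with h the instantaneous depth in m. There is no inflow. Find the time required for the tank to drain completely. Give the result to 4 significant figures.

583.0 s

Mass balance (ρ constant): A dh/dt = −0.03480 √h.
Separate and integrate: 2(√h − √h₀) = −(0.03480/A) t.
Set h = 0: 2√h₀ = (0.03480/A) t_empty ⇒ t_empty = 2A√h₀/0.03480.
t_empty = 2·6.630·√2.341/0.03480 = 13.2600·1.53003/0.03480 = 582.995 s.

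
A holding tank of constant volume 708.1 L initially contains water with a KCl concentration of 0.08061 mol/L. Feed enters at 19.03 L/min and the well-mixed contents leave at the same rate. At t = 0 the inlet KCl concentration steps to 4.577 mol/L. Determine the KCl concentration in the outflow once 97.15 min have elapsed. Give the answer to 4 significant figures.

Unsteady species balance (constant V, well mixed): V dC/dt = Q(C_in − C).
Time constant τ = V/Q = 708.1/19.03 = 37.2097 min.
This is linear first-order; C(t) = C_in + (C₀ − C_in) e^(−t/τ).
C(97.15) = 4.577 + (0.08061 − 4.577)·e^(−97.15/37.2097) = 4.577 + (-4.49639)·0.0734698 = 4.24665 mol/L.

4.247 mol/L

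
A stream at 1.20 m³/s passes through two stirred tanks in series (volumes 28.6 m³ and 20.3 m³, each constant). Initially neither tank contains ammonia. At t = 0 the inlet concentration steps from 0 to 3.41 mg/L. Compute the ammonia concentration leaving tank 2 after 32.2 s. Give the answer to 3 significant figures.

Each tank obeys Vᵢ dCᵢ/dt = Q(Cᵢ₋₁ − Cᵢ), so τᵢ = Vᵢ/Q.
τ₁ = 28.6/1.20 = 23.833 s; τ₂ = 20.3/1.20 = 16.917 s.
Solving the cascade with C₁(0)=C₂(0)=0 gives C₂(t) = C_in[1 − (τ₁ e^(−t/τ₁) − τ₂ e^(−t/τ₂))/(τ₁ − τ₂)].
At t = 32.2: e^(−t/τ₁) = 0.25897, e^(−t/τ₂) = 0.14905.
C₂ = 3.41·[1 − (23.833·0.25897 − 16.917·0.14905)/(6.9167)] = 3.41·0.47220 = 1.6102 mg/L.

1.61 mg/L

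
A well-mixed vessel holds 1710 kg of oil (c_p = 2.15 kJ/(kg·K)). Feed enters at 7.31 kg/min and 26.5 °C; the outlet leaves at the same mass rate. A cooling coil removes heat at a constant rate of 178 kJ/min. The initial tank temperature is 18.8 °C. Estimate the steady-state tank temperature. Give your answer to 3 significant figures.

15.2 °C

M c_p dT/dt = ṁ c_p (T_in − T) − Q̇.
At steady state dT/dt = 0 ⇒ T_ss = T_in − Q̇/(ṁ c_p) = 26.5 − 178/(7.31·2.15) = 15.174 °C.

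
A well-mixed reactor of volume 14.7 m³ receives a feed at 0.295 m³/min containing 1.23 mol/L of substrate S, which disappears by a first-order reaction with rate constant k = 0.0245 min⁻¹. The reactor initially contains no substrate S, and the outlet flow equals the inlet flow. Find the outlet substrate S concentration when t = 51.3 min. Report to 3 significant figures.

0.498 mol/L

Species balance: V dC/dt = Q C_in − Q C − k V C.
dC/dt = (Q/V) C_in − (Q/V + k) C; effective rate a = Q/V + k = 0.020068 + 0.0245 = 0.044568 min⁻¹.
C_ss = Q C_in/(Q + kV) = 0.55384 mol/L; C(t) = C_ss + (C₀ − C_ss) e^(−a t).
C(51.3) = 0.55384 + (-0.55384)·e^(−0.044568·51.3) = 0.55384 + (-0.55384)·0.10164 = 0.49755 mol/L.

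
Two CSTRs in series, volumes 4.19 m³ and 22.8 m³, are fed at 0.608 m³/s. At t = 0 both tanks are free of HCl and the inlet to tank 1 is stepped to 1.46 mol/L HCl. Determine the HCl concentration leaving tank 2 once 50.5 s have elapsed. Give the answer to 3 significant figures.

Species balance on tank i: dCᵢ/dt = (Cᵢ₋₁ − Cᵢ)/τᵢ with τᵢ = Vᵢ/Q.
τ₁ = 4.19/0.608 = 6.8914 s; τ₂ = 22.8/0.608 = 37.500 s.
Tank 1: C₁ = C_in(1 − e^(−t/τ₁)). Tank 2 (τ₁ ≠ τ₂): C₂ = C_in[1 − (τ₁ e^(−t/τ₁) − τ₂ e^(−t/τ₂))/(τ₁ − τ₂)].
At t = 50.5: e^(−t/τ₁) = 0.00065694, e^(−t/τ₂) = 0.26011.
C₂ = 1.46·[1 − (6.8914·0.00065694 − 37.500·0.26011)/(-30.609)] = 1.46·0.68148 = 0.99496 mol/L.

0.995 mol/L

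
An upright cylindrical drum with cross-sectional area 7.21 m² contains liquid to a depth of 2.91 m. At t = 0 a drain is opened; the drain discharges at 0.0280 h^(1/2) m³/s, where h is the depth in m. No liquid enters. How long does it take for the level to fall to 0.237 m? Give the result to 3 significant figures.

With no inflow, A dh/dt = −0.0280 √h.
Separate and integrate: 2(√h − √h₀) = −(0.0280/A) t.
t = 2A(√h₀ − √h)/0.0280 = 2·7.21·(√2.91 − √0.237)/0.0280
  = 14.420 × (1.7059 − 0.48683) / 0.0280 = 627.81 s.

628 s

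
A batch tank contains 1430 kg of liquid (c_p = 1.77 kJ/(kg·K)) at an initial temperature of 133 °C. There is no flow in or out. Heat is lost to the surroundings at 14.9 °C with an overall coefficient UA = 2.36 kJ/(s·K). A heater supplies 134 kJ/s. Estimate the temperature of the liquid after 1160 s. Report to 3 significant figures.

92.5 °C

M c_p dT/dt = −UA(T − T_amb) + Q̇.
dT/dt = (T_ss − T)/τ with T_ss = T_amb + Q̇/UA = 14.9 + 134/2.36 = 71.680 °C, τ = M c_p/UA = 1430·1.77/2.36 = 1072.5 s.
Solution: T(t) = T_ss + (T₀ − T_ss) e^(−t/τ).
T(1160) = 71.680 + (61.320)·0.33906 = 92.471 °C.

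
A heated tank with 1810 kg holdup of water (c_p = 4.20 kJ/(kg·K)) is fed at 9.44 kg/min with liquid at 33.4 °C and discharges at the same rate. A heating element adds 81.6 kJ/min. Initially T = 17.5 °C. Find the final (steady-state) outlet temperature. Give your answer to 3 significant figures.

Heat balance on the well-mixed liquid: M c_p dT/dt = ṁ c_p (T_in − T) + 81.6.
At steady state dT/dt = 0 ⇒ T_ss = T_in + Q̇/(ṁ c_p) = 33.4 + 81.6/(9.44·4.20) = 35.458 °C.

35.5 °C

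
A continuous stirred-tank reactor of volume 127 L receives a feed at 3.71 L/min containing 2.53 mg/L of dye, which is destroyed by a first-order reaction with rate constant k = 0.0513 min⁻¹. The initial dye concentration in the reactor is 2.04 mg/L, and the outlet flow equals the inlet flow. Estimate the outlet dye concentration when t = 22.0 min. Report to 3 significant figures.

Species balance: V dC/dt = Q C_in − Q C − k V C.
This is linear with rate a = Q/V + k = 0.080513 min⁻¹.
C_ss = Q C_in/(Q + kV) = 0.91797 mg/L; C(t) = C_ss + (C₀ − C_ss) e^(−a t).
C(22.0) = 0.91797 + (1.1220)·e^(−0.080513·22.0) = 0.91797 + (1.1220)·0.17012 = 1.1088 mg/L.

1.11 mg/L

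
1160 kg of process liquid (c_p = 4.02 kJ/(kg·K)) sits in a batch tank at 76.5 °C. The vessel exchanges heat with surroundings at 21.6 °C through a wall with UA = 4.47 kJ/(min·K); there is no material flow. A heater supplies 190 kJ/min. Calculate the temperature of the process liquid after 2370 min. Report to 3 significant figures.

Lumped-capacitance energy balance: M c_p dT/dt = UA(T_amb − T) + Q̇.
dT/dt = (T_ss − T)/τ with T_ss = T_amb + Q̇/UA = 21.6 + 190/4.47 = 64.106 °C, τ = M c_p/UA = 1160·4.02/4.47 = 1043.2 min.
This is linear first-order; T(t) = T_ss + (T₀ − T_ss) e^(−t/τ).
T(2370) = 64.106 + (12.394)·0.10313 = 65.384 °C.

65.4 °C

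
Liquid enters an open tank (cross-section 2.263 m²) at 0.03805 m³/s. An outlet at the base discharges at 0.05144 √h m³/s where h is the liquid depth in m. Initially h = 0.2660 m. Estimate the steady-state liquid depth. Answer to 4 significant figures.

A dh/dt = Q_in − 0.05144 √h. Steady state requires inflow = outflow:
Q_in = 0.05144 √h_ss ⇒ √h_ss = 0.03805/0.05144 = 0.739697.
h_ss = 0.739697² = 0.547151 m. (Since h₀ = 0.2660 m < h_ss, the level will rise toward this value.)

0.5472 m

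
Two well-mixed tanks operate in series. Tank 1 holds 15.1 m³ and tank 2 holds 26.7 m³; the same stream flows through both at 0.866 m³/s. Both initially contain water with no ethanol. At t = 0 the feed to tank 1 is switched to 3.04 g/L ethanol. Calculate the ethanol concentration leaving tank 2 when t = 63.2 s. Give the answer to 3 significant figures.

2.24 g/L

Time constants: τᵢ = Vᵢ/Q for each well-mixed tank.
τ₁ = 15.1/0.866 = 17.436 s; τ₂ = 26.7/0.866 = 30.831 s.
Solving the cascade with C₁(0)=C₂(0)=0 gives C₂(t) = C_in[1 − (τ₁ e^(−t/τ₁) − τ₂ e^(−t/τ₂))/(τ₁ − τ₂)].
At t = 63.2: e^(−t/τ₁) = 0.026660, e^(−t/τ₂) = 0.12875.
C₂ = 3.04·[1 − (17.436·0.026660 − 30.831·0.12875)/(-13.395)] = 3.04·0.73835 = 2.2446 g/L.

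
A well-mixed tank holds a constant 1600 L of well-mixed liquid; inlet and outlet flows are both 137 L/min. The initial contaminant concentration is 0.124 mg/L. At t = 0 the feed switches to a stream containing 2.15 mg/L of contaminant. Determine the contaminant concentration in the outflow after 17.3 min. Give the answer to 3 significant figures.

1.69 mg/L

Unsteady species balance (constant V, well mixed): V dC/dt = Q(C_in − C).
Time constant τ = V/Q = 1600/137 = 11.679 min.
Integrating: C(t) = C_in + (C₀ − C_in) e^(−t/τ).
C(17.3) = 2.15 + (0.124 − 2.15)·e^(−17.3/11.679) = 2.15 + (-2.0260)·0.22734 = 1.6894 mg/L.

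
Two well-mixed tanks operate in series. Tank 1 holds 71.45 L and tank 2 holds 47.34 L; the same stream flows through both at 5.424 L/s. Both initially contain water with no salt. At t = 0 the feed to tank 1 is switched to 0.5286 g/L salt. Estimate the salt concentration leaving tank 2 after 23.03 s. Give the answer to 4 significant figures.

0.3301 g/L

Time constants: τᵢ = Vᵢ/Q for each well-mixed tank.
τ₁ = 71.45/5.424 = 13.1729 s; τ₂ = 47.34/5.424 = 8.72788 s.
Tank 1: C₁ = C_in(1 − e^(−t/τ₁)). Tank 2 (τ₁ ≠ τ₂): C₂ = C_in[1 − (τ₁ e^(−t/τ₁) − τ₂ e^(−t/τ₂))/(τ₁ − τ₂)].
At t = 23.03: e^(−t/τ₁) = 0.174073, e^(−t/τ₂) = 0.0714561.
C₂ = 0.5286·[1 − (13.1729·0.174073 − 8.72788·0.0714561)/(4.44506)] = 0.5286·0.624439 = 0.330079 g/L.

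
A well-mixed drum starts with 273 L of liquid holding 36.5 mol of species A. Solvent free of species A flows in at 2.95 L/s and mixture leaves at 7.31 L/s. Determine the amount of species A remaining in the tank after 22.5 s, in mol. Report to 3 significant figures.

17.3 mol

Let m(t) be the amount of species A. Volume: V(t) = V₀ + (Q_in − Q_out) t = 273 − 4.3600 t; V(22.5) = 174.90 L.
No species A enters, so dm/dt = −Q_out · (m/V).
dm/m = −Q_out dt/(V₀ − 4.3600 t); integrating gives ln(m/m₀) = −(Q_out/(Q_in−Q_out)) ln(V/V₀).
m = m₀ (V₀/V)^(Q_out/(Q_in−Q_out)) = 36.5 × (273/174.90)^(-1.6766) = 17.301 mol.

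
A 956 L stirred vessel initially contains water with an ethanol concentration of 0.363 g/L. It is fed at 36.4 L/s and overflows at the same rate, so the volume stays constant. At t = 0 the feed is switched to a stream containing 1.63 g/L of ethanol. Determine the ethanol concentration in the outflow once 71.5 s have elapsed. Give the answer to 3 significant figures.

Mass balance on the solute (V constant): V dC/dt = Q(C_in − C).
So dC/dt = (C_in − C)/τ with τ = V/Q = 956/36.4 = 26.264 s.
C approaches C_in exponentially: C(t) = C_in + (C₀ − C_in) e^(−t/τ).
C(71.5) = 1.63 + (0.363 − 1.63)·e^(−71.5/26.264) = 1.63 + (-1.2670)·0.065718 = 1.5467 g/L.

1.55 g/L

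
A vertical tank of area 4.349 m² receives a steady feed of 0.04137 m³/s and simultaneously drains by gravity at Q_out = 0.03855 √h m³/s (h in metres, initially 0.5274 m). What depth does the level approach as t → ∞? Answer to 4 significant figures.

1.152 m

A dh/dt = Q_in − 0.03855 √h. Steady state requires inflow = outflow:
Q_in = 0.03855 √h_ss ⇒ √h_ss = 0.04137/0.03855 = 1.07315.
h_ss = 1.07315² = 1.15165 m. (Since h₀ = 0.5274 m < h_ss, the level will rise toward this value.)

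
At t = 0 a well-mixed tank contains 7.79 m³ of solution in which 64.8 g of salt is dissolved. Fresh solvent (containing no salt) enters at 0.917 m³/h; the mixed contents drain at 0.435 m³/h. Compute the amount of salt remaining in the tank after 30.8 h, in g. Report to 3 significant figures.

24.7 g

Let m(t) be the amount of salt. Volume: V(t) = V₀ + (Q_in − Q_out) t = 7.79 + 0.48200 t; V(30.8) = 22.636 m³.
Species balance (pure solvent in): dm/dt = −Q_out · m/V(t).
dm/m = −Q_out dt/(V₀ + 0.48200 t); integrating gives ln(m/m₀) = −(Q_out/(Q_in−Q_out)) ln(V/V₀).
m = m₀ (V₀/V)^(Q_out/(Q_in−Q_out)) = 64.8 × (7.79/22.636)^(0.90249) = 24.745 g.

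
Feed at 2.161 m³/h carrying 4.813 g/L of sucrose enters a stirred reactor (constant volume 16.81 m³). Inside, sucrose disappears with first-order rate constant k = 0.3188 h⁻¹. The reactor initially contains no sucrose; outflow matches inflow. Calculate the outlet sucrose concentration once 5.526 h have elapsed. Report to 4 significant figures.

1.266 g/L

V dC/dt = Q(C_in − C) − k V C.
dC/dt = (Q/V) C_in − (Q/V + k) C; effective rate a = Q/V + k = 0.128554 + 0.3188 = 0.447354 h⁻¹.
C_ss = Q C_in/(Q + kV) = 1.38309 g/L; C(t) = C_ss + (C₀ − C_ss) e^(−a t).
C(5.526) = 1.38309 + (-1.38309)·e^(−0.447354·5.526) = 1.38309 + (-1.38309)·0.0844091 = 1.26635 g/L.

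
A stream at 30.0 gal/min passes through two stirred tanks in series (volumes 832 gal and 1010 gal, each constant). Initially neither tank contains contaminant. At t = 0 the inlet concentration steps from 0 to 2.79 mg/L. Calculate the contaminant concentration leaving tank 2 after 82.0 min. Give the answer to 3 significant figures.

Each tank obeys Vᵢ dCᵢ/dt = Q(Cᵢ₋₁ − Cᵢ), so τᵢ = Vᵢ/Q.
τ₁ = 832/30.0 = 27.733 min; τ₂ = 1010/30.0 = 33.667 min.
Tank 1: C₁ = C_in(1 − e^(−t/τ₁)). Tank 2 (τ₁ ≠ τ₂): C₂ = C_in[1 − (τ₁ e^(−t/τ₁) − τ₂ e^(−t/τ₂))/(τ₁ − τ₂)].
At t = 82.0: e^(−t/τ₁) = 0.051989, e^(−t/τ₂) = 0.087541.
C₂ = 2.79·[1 − (27.733·0.051989 − 33.667·0.087541)/(-5.9333)] = 2.79·0.74628 = 2.0821 mg/L.

2.08 mg/L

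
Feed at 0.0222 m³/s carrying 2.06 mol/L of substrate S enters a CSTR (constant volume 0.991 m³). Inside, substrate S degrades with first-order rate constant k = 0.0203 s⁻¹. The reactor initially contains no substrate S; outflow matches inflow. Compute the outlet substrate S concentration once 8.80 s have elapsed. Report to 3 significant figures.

V dC/dt = Q(C_in − C) − k V C.
dC/dt = (Q/V) C_in − (Q/V + k) C; effective rate a = Q/V + k = 0.022402 + 0.0203 = 0.042702 s⁻¹.
C_ss = Q C_in/(Q + kV) = 1.0807 mol/L; C(t) = C_ss + (C₀ − C_ss) e^(−a t).
C(8.80) = 1.0807 + (-1.0807)·e^(−0.042702·8.80) = 1.0807 + (-1.0807)·0.68676 = 0.33852 mol/L.

0.339 mol/L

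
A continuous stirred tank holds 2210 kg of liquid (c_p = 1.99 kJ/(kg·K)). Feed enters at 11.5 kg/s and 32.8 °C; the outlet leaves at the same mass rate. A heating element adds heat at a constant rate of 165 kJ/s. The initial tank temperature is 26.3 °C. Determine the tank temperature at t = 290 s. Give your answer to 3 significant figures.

M c_p dT/dt = ṁ c_p (T_in − T) + Q̇.
τ = M/ṁ = 192.17 s; T_ss = T_in + Q̇/(ṁ c_p) = 32.8 + 165/(11.5·1.99) = 40.010 °C.
Integrating: T(t) = T_ss + (T₀ − T_ss) e^(−t/τ).
T(290) = 40.010 + (-13.710)·e^(−290/192.17) = 40.010 + (-13.710)·0.22112 = 36.978 °C.

37.0 °C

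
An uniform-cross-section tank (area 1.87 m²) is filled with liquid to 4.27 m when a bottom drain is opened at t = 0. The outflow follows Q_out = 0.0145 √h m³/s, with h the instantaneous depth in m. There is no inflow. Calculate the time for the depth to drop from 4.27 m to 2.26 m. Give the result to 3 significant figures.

With no inflow, A dh/dt = −0.0145 √h.
Separate and integrate: 2(√h − √h₀) = −(0.0145/A) t.
t = 2A(√h₀ − √h)/0.0145 = 2·1.87·(√4.27 − √2.26)/0.0145
  = 3.7400 × (2.0664 − 1.5033) / 0.0145 = 145.23 s.

145 s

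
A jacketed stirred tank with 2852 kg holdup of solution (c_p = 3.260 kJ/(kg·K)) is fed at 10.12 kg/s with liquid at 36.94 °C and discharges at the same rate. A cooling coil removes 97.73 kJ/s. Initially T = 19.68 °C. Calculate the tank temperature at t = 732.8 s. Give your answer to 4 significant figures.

Heat balance on the well-mixed liquid: M c_p dT/dt = ṁ c_p (T_in − T) − 97.73.
Rearrange: dT/dt = (T_ss − T)/τ with τ = M/ṁ = 281.818 s and T_ss = T_in − Q̇/(ṁ c_p) = 33.9777 °C.
Integrating: T(t) = T_ss + (T₀ − T_ss) e^(−t/τ).
T(732.8) = 33.9777 + (-14.2977)·e^(−732.8/281.818) = 33.9777 + (-14.2977)·0.0742544 = 32.9160 °C.

32.92 °C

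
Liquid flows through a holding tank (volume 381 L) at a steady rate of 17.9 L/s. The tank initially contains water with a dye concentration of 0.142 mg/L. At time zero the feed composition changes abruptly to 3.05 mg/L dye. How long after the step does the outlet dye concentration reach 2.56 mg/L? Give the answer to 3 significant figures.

37.9 s

Species balance: V dC/dt = Q(C_in − C) ⇒ τ = V/Q = 21.285 s.
C(t) = C_in + (C₀ − C_in) e^(−t/τ). Set C = 2.56 and solve for t:
e^(−t/τ) = (C − C_in)/(C₀ − C_in) = (2.56 − 3.05)/(0.142 − 3.05) = 0.16850
t = −τ ln(…) = 21.285 × 1.7808 = 37.905 s.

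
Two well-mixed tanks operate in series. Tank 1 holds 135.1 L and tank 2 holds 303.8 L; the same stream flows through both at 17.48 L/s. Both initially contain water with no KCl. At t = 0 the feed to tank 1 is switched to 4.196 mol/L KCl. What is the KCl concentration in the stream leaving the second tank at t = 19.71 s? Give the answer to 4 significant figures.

2.027 mol/L

Each tank obeys Vᵢ dCᵢ/dt = Q(Cᵢ₋₁ − Cᵢ), so τᵢ = Vᵢ/Q.
τ₁ = 135.1/17.48 = 7.72883 s; τ₂ = 303.8/17.48 = 17.3799 s.
Solving the cascade with C₁(0)=C₂(0)=0 gives C₂(t) = C_in[1 − (τ₁ e^(−t/τ₁) − τ₂ e^(−t/τ₂))/(τ₁ − τ₂)].
At t = 19.71: e^(−t/τ₁) = 0.0780668, e^(−t/τ₂) = 0.321721.
C₂ = 4.196·[1 − (7.72883·0.0780668 − 17.3799·0.321721)/(-9.65103)] = 4.196·0.483154 = 2.02731 mol/L.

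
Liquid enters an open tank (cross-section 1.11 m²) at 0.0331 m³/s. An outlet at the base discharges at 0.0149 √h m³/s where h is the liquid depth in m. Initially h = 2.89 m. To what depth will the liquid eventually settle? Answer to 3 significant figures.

4.93 m

Level balance: A dh/dt = 0.0331 − 0.0149 √h. Setting dh/dt = 0:
Q_in = 0.0149 √h_ss ⇒ √h_ss = 0.0331/0.0149 = 2.2215.
h_ss = 2.2215² = 4.9350 m. (Since h₀ = 2.89 m < h_ss, the level will rise toward this value.)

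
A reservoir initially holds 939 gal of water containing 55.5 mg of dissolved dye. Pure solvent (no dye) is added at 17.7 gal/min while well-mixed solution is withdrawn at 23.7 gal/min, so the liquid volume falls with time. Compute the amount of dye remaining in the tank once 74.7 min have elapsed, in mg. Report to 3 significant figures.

4.28 mg

Total volume: dV/dt = Q_in − Q_out = -6.0000 gal/min, so V(t) = 939 − 6.0000 t and V(74.7) = 490.80 gal.
No dye enters, so dm/dt = −Q_out · (m/V).
dm/m = −Q_out dt/(V₀ − 6.0000 t); integrating gives ln(m/m₀) = −(Q_out/(Q_in−Q_out)) ln(V/V₀).
m = m₀ (V₀/V)^(Q_out/(Q_in−Q_out)) = 55.5 × (939/490.80)^(-3.9500) = 4.2789 mg.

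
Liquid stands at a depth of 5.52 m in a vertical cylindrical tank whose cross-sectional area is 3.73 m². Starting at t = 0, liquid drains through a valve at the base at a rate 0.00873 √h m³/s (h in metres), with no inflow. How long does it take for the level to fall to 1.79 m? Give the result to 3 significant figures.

864 s

A dh/dt = −Q_out = −0.00873 √h.
Separate and integrate: 2(√h − √h₀) = −(0.00873/A) t.
t = 2A(√h₀ − √h)/0.00873 = 2·3.73·(√5.52 − √1.79)/0.00873
  = 7.4600 × (2.3495 − 1.3379) / 0.00873 = 864.40 s.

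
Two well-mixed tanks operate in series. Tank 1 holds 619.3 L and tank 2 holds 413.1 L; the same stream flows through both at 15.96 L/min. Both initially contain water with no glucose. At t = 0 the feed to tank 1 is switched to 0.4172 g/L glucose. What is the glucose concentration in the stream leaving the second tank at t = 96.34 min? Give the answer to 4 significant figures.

Species balance on tank i: dCᵢ/dt = (Cᵢ₋₁ − Cᵢ)/τᵢ with τᵢ = Vᵢ/Q.
τ₁ = 619.3/15.96 = 38.8033 min; τ₂ = 413.1/15.96 = 25.8835 min.
Solving the cascade with C₁(0)=C₂(0)=0 gives C₂(t) = C_in[1 − (τ₁ e^(−t/τ₁) − τ₂ e^(−t/τ₂))/(τ₁ − τ₂)].
At t = 96.34: e^(−t/τ₁) = 0.0835106, e^(−t/τ₂) = 0.0241839.
C₂ = 0.4172·[1 − (38.8033·0.0835106 − 25.8835·0.0241839)/(12.9198)] = 0.4172·0.797634 = 0.332773 g/L.

0.3328 g/L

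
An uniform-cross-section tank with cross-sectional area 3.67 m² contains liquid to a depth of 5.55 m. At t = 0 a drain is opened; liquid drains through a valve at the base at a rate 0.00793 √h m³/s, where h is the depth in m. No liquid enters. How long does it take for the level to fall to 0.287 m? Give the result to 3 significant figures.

Accumulation of liquid (constant cross-section A): A dh/dt = −0.00793 √h.
This is separable: 2 d(√h)/dt = −0.00793/A, so √h = √h₀ − (0.00793/(2A)) t.
t = 2A(√h₀ − √h)/0.00793 = 2·3.67·(√5.55 − √0.287)/0.00793
  = 7.3400 × (2.3558 − 0.53572) / 0.00793 = 1684.7 s.

1680 s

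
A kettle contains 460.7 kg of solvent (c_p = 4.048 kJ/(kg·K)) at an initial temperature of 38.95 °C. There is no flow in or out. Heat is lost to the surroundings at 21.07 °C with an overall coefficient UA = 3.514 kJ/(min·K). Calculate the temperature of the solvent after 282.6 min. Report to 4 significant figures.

31.57 °C

M c_p dT/dt = −UA(T − T_amb).
dT/dt = (T_ss − T)/τ with T_ss = T_amb = 21.0700 °C, τ = M c_p/UA = 460.7·4.048/3.514 = 530.710 min.
Solution: T(t) = T_ss + (T₀ − T_ss) e^(−t/τ).
T(282.6) = 21.0700 + (17.8800)·0.587138 = 31.5680 °C.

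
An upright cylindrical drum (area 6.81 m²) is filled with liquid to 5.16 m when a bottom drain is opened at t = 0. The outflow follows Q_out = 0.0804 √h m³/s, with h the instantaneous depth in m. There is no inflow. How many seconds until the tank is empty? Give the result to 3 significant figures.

A dh/dt = −Q_out = −0.0804 √h.
Separate and integrate: 2(√h − √h₀) = −(0.0804/A) t.
Set h = 0: 2√h₀ = (0.0804/A) t_empty ⇒ t_empty = 2A√h₀/0.0804.
t_empty = 2·6.81·√5.16/0.0804 = 13.620·2.2716/0.0804 = 384.81 s.

385 s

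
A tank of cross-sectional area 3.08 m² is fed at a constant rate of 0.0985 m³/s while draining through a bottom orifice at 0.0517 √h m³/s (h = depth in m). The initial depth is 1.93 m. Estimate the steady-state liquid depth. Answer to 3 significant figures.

Level balance: A dh/dt = 0.0985 − 0.0517 √h. Setting dh/dt = 0:
Q_in = 0.0517 √h_ss ⇒ √h_ss = 0.0985/0.0517 = 1.9052.
h_ss = 1.9052² = 3.6299 m. (Since h₀ = 1.93 m < h_ss, the level will rise toward this value.)

3.63 m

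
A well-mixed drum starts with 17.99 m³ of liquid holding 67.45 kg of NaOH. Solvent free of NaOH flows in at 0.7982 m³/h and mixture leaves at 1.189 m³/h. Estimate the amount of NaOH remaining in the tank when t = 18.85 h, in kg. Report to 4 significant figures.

Let m(t) be the amount of NaOH. Volume: V(t) = V₀ + (Q_in − Q_out) t = 17.99 − 0.390800 t; V(18.85) = 10.6234 m³.
Species balance (pure solvent in): dm/dt = −Q_out · m/V(t).
Separate: dm/m = −Q_out dt/V(t) ⇒ ln(m/m₀) = −(Q_out/(Q_in−Q_out)) ln(V/V₀).
m = m₀ (V₀/V)^(Q_out/(Q_in−Q_out)) = 67.45 × (17.99/10.6234)^(-3.04248) = 13.5820 kg.

13.58 kg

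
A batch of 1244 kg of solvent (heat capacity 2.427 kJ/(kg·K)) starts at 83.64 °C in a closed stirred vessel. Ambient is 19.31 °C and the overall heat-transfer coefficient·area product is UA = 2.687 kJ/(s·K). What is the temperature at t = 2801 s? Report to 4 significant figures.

24.63 °C

Energy balance: M c_p dT/dt = −UA(T − T_amb).
dT/dt = (T_ss − T)/τ with T_ss = T_amb = 19.3100 °C, τ = M c_p/UA = 1244·2.427/2.687 = 1123.63 s.
T approaches T_ss exponentially: T(t) = T_ss + (T₀ − T_ss) e^(−t/τ).
T(2801) = 19.3100 + (64.3300)·0.0826766 = 24.6286 °C.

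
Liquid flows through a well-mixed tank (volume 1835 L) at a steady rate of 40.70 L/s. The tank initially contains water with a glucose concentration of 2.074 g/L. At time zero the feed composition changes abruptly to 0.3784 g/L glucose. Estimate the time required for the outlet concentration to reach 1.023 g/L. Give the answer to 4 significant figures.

43.61 s

Species balance: V dC/dt = Q(C_in − C) ⇒ τ = V/Q = 45.0860 s.
C(t) = C_in + (C₀ − C_in) e^(−t/τ). Set C = 1.023 and solve for t:
e^(−t/τ) = (C − C_in)/(C₀ − C_in) = (1.023 − 0.3784)/(2.074 − 0.3784) = 0.380160
t = −τ ln(…) = 45.0860 × 0.967162 = 43.6055 s.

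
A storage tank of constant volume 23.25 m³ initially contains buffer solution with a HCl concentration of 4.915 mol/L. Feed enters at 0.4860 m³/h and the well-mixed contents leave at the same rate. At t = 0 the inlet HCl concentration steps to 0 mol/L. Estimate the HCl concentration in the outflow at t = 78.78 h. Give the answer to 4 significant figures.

Transient balance on the dissolved component: V dC/dt = Q(C_in − C).
So dC/dt = (C_in − C)/τ with τ = V/Q = 23.25/0.4860 = 47.8395 h.
Solution: C(t) = C_in + (C₀ − C_in) e^(−t/τ).
C(78.78) = 0 + (4.915 − 0)·e^(−78.78/47.8395) = 0 + (4.91500)·0.192674 = 0.946992 mol/L.

0.9470 mol/L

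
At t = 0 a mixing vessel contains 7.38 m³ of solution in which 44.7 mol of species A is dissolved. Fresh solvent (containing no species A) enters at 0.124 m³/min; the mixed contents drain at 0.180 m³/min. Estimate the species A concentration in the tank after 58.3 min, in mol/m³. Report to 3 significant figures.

Let m(t) be the amount of species A. Volume: V(t) = V₀ + (Q_in − Q_out) t = 7.38 − 0.056000 t; V(58.3) = 4.1152 m³.
No species A enters, so dm/dt = −Q_out · (m/V).
dm/m = −Q_out dt/(V₀ − 0.056000 t); integrating gives ln(m/m₀) = −(Q_out/(Q_in−Q_out)) ln(V/V₀).
m = m₀ (V₀/V)^(Q_out/(Q_in−Q_out)) = 44.7 × (7.38/4.1152)^(-3.2143) = 6.8384 mol.
C = m/V = 6.8384/4.1152 = 1.6617 mol/m³.

1.66 mol/m³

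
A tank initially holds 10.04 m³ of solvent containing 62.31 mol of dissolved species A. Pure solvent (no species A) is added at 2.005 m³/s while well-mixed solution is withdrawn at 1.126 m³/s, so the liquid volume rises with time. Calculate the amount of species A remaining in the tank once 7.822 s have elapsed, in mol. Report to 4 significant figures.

31.94 mol

Total volume: dV/dt = Q_in − Q_out = 0.879000 m³/s, so V(t) = 10.04 + 0.879000 t and V(7.822) = 16.9155 m³.
Species balance (pure solvent in): dm/dt = −Q_out · m/V(t).
dm/m = −Q_out dt/(V₀ + 0.879000 t); integrating gives ln(m/m₀) = −(Q_out/(Q_in−Q_out)) ln(V/V₀).
m = m₀ (V₀/V)^(Q_out/(Q_in−Q_out)) = 62.31 × (10.04/16.9155)^(1.28100) = 31.9407 mol.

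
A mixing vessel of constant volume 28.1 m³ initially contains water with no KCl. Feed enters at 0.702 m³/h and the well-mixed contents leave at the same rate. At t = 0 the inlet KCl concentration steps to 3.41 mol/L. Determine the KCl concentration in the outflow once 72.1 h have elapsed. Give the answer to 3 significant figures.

Transient balance on the dissolved component: V dC/dt = Q(C_in − C).
Time constant τ = V/Q = 28.1/0.702 = 40.028 h.
Solution: C(t) = C_in + (C₀ − C_in) e^(−t/τ).
C(72.1) = 3.41 + (0 − 3.41)·e^(−72.1/40.028) = 3.41 + (-3.4100)·0.16510 = 2.8470 mol/L.

2.85 mol/L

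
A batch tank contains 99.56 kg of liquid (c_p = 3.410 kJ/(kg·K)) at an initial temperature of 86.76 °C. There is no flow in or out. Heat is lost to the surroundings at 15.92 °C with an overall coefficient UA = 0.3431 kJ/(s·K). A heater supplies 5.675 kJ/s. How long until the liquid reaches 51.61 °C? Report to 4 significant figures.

Lumped-capacitance energy balance: M c_p dT/dt = UA(T_amb − T) + Q̇.
τ = M c_p/UA = 989.506 s; T_ss = T_amb + Q̇/UA = 15.92 + 5.675/0.3431 = 32.4604 °C.
T(t) = T_ss + (T₀ − T_ss)e^(−t/τ); set T = 51.61:
t = −τ ln[(T − T_ss)/(T₀ − T_ss)] = −989.506 · ln(0.352666) = 1031.30 s.

1031 s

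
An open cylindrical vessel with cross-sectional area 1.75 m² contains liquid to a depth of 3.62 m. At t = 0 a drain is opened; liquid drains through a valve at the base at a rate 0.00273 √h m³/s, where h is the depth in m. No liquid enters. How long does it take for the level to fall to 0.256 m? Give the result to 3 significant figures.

1790 s

Unsteady balance on liquid volume: A dh/dt = −0.00273 √h.
∫ h^(−1/2) dh = −(0.00273/A) ∫ dt, giving 2√h = 2√h₀ − (0.00273/A) t.
t = 2A(√h₀ − √h)/0.00273 = 2·1.75·(√3.62 − √0.256)/0.00273
  = 3.5000 × (1.9026 − 0.50596) / 0.00273 = 1790.6 s.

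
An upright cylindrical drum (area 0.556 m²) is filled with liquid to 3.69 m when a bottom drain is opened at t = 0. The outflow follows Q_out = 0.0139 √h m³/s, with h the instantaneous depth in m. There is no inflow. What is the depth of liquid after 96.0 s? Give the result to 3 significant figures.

Mass balance (ρ constant): A dh/dt = −0.0139 √h.
Separate and integrate: 2(√h − √h₀) = −(0.0139/A) t.
√h = √3.69 − 0.0139·96.0/(2·0.556) = 1.9209 − 1.2000 = 0.72094.
h = 0.72094² = 0.51975 m.

0.520 m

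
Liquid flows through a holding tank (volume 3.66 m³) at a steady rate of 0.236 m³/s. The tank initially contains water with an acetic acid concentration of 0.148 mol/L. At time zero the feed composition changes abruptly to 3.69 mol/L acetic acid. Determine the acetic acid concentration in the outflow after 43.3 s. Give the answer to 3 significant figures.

Species balance on the tank: V dC/dt = Q(C_in − C).
Time constant τ = V/Q = 3.66/0.236 = 15.508 s.
Integrating: C(t) = C_in + (C₀ − C_in) e^(−t/τ).
C(43.3) = 3.69 + (0.148 − 3.69)·e^(−43.3/15.508) = 3.69 + (-3.5420)·0.061297 = 3.4729 mol/L.

3.47 mol/L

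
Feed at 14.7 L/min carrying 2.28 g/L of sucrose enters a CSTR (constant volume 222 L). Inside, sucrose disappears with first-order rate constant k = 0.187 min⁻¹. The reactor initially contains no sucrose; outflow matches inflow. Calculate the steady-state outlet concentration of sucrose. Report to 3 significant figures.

0.596 g/L

Species balance: V dC/dt = Q C_in − Q C − k V C.
Steady state (dC/dt = 0): C_ss = Q C_in/(Q + kV) = C_in/(1 + kV/Q).
C_ss = 14.7·2.28/(14.7 + 0.187·222) = 33.516/56.214 = 0.59622 g/L.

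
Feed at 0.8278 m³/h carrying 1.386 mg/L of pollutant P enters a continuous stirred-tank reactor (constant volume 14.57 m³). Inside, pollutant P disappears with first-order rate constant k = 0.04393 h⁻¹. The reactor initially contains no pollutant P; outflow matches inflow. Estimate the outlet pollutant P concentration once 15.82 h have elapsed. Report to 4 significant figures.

V dC/dt = Q(C_in − C) − k V C.
This is linear with rate a = Q/V + k = 0.100745 h⁻¹.
C_ss = Q C_in/(Q + kV) = 0.781635 mg/L; C(t) = C_ss + (C₀ − C_ss) e^(−a t).
C(15.82) = 0.781635 + (-0.781635)·e^(−0.100745·15.82) = 0.781635 + (-0.781635)·0.203154 = 0.622843 mg/L.

0.6228 mg/L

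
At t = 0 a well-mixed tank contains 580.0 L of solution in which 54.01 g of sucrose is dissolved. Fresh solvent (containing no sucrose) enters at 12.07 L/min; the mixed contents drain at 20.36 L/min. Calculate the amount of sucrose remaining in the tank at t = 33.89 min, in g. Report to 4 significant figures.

10.62 g

Let m(t) be the amount of sucrose. Volume: V(t) = V₀ + (Q_in − Q_out) t = 580.0 − 8.29000 t; V(33.89) = 299.052 L.
Species balance (pure solvent in): dm/dt = −Q_out · m/V(t).
dm/m = −Q_out dt/(V₀ − 8.29000 t); integrating gives ln(m/m₀) = −(Q_out/(Q_in−Q_out)) ln(V/V₀).
m = m₀ (V₀/V)^(Q_out/(Q_in−Q_out)) = 54.01 × (580.0/299.052)^(-2.45597) = 10.6154 g.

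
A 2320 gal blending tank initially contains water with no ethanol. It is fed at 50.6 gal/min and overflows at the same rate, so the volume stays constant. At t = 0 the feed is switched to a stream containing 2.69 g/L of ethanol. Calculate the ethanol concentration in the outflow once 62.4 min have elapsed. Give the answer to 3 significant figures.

Unsteady species balance (constant V, well mixed): V dC/dt = Q(C_in − C).
Rewrite as dC/dt + C/τ = C_in/τ, τ = V/Q = 45.850 min.
C approaches C_in exponentially: C(t) = C_in + (C₀ − C_in) e^(−t/τ).
C(62.4) = 2.69 + (0 − 2.69)·e^(−62.4/45.850) = 2.69 + (-2.6900)·0.25641 = 2.0002 g/L.

2.00 g/L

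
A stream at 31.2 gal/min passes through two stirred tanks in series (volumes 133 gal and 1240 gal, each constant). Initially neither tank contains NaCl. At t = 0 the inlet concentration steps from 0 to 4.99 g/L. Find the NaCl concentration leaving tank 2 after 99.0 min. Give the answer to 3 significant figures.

4.53 g/L

Each tank obeys Vᵢ dCᵢ/dt = Q(Cᵢ₋₁ − Cᵢ), so τᵢ = Vᵢ/Q.
τ₁ = 133/31.2 = 4.2628 min; τ₂ = 1240/31.2 = 39.744 min.
Tank 1: C₁ = C_in(1 − e^(−t/τ₁)). Tank 2 (τ₁ ≠ τ₂): C₂ = C_in[1 − (τ₁ e^(−t/τ₁) − τ₂ e^(−t/τ₂))/(τ₁ − τ₂)].
At t = 99.0: e^(−t/τ₁) = 8.2020e-11, e^(−t/τ₂) = 0.082830.
C₂ = 4.99·[1 − (4.2628·8.2020e-11 − 39.744·0.082830)/(-35.481)] = 4.99·0.90722 = 4.5270 g/L.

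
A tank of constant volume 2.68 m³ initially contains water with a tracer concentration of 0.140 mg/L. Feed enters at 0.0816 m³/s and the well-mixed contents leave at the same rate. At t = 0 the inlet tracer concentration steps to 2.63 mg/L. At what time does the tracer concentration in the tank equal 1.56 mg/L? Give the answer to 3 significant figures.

27.7 s

Species balance: V dC/dt = Q(C_in − C) ⇒ τ = V/Q = 32.843 s.
C(t) = C_in + (C₀ − C_in) e^(−t/τ). Set C = 1.56 and solve for t:
e^(−t/τ) = (C − C_in)/(C₀ − C_in) = (1.56 − 2.63)/(0.140 − 2.63) = 0.42972
t = −τ ln(…) = 32.843 × 0.84462 = 27.740 s.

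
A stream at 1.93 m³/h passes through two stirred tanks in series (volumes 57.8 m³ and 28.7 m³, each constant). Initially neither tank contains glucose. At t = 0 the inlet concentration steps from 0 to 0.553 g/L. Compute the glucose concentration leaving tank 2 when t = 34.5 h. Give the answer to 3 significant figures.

Species balance on tank i: dCᵢ/dt = (Cᵢ₋₁ − Cᵢ)/τᵢ with τᵢ = Vᵢ/Q.
τ₁ = 57.8/1.93 = 29.948 h; τ₂ = 28.7/1.93 = 14.870 h.
Solving the cascade with C₁(0)=C₂(0)=0 gives C₂(t) = C_in[1 − (τ₁ e^(−t/τ₁) − τ₂ e^(−t/τ₂))/(τ₁ − τ₂)].
At t = 34.5: e^(−t/τ₁) = 0.31601, e^(−t/τ₂) = 0.098270.
C₂ = 0.553·[1 − (29.948·0.31601 − 14.870·0.098270)/(15.078)] = 0.553·0.46925 = 0.25949 g/L.

0.259 g/L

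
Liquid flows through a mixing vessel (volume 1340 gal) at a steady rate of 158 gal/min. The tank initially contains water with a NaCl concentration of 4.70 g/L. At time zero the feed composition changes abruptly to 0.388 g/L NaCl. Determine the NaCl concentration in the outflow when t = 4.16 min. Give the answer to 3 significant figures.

3.03 g/L

Mass balance on the solute (V constant): V dC/dt = Q(C_in − C).
Time constant τ = V/Q = 1340/158 = 8.4810 min.
Integrating: C(t) = C_in + (C₀ − C_in) e^(−t/τ).
C(4.16) = 0.388 + (4.70 − 0.388)·e^(−4.16/8.4810) = 0.388 + (4.3120)·0.61232 = 3.0283 g/L.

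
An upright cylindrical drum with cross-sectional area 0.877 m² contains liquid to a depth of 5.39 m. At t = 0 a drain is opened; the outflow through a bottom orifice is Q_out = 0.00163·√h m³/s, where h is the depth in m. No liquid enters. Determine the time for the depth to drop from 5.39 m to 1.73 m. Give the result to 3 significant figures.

1080 s

Mass balance (ρ constant): A dh/dt = −0.00163 √h.
Separate and integrate: 2(√h − √h₀) = −(0.00163/A) t.
t = 2A(√h₀ − √h)/0.00163 = 2·0.877·(√5.39 − √1.73)/0.00163
  = 1.7540 × (2.3216 − 1.3153) / 0.00163 = 1082.9 s.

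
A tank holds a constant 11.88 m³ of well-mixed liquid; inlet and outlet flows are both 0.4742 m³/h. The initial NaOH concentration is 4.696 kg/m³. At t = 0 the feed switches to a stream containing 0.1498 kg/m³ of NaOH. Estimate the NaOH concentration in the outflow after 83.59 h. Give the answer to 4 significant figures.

Transient balance on the dissolved component: V dC/dt = Q(C_in − C).
Rewrite as dC/dt + C/τ = C_in/τ, τ = V/Q = 25.0527 h.
Solution: C(t) = C_in + (C₀ − C_in) e^(−t/τ).
C(83.59) = 0.1498 + (4.696 − 0.1498)·e^(−83.59/25.0527) = 0.1498 + (4.54620)·0.0355589 = 0.311458 kg/m³.

0.3115 kg/m³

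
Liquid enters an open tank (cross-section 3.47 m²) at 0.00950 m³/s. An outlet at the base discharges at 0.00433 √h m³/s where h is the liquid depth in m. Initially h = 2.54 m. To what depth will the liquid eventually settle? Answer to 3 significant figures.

Level balance: A dh/dt = 0.00950 − 0.00433 √h. Setting dh/dt = 0:
Q_in = 0.00433 √h_ss ⇒ √h_ss = 0.00950/0.00433 = 2.1940.
h_ss = 2.1940² = 4.8136 m. (Since h₀ = 2.54 m < h_ss, the level will rise toward this value.)

4.81 m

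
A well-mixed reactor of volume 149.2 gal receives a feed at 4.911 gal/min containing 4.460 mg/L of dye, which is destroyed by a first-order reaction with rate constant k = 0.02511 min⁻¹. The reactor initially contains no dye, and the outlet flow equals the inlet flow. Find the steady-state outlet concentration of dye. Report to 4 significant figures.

2.530 mg/L

V dC/dt = Q(C_in − C) − k V C.
Steady state (dC/dt = 0): C_ss = Q C_in/(Q + kV) = C_in/(1 + kV/Q).
C_ss = 4.911·4.460/(4.911 + 0.02511·149.2) = 21.9031/8.65741 = 2.52998 mg/L.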